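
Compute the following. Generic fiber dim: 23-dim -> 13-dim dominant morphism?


dim(fiber)=dim(X)-dim(Y)=23-13=10


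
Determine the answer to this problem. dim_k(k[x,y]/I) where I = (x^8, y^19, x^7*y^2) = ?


k[x,y]/I, I = (x^8, y^19, x^7*y^2)
Rect: 8x19=152. Corner: (8-7)x(19-2)=17.
dim = 152-17 = 135


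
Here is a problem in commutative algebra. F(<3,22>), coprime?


gcd(3,22)=1 => F=ab-a-b=3*22-3-22=66-25=41


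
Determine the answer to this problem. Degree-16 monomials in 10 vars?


C(d+n-1,n-1)=C(25,9)=2042975


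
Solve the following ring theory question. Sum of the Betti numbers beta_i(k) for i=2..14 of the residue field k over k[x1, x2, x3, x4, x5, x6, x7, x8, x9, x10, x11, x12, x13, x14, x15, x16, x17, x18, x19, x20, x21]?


Koszul resolution: beta_i(k)=C(n,i), n=21
C(21,2)=210, C(21,3)=1330, C(21,4)=5985, C(21,5)=20349, C(21,6)=54264, C(21,7)=116280, C(21,8)=203490, C(21,9)=293930, C(21,10)=352716, C(21,11)=352716, C(21,12)=293930, C(21,13)=203490, C(21,14)=116280
Sum=2014970


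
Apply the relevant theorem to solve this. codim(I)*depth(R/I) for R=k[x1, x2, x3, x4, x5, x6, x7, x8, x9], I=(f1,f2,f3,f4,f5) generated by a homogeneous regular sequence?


codim=5, depth=dim(R/I)=9-5=4
Product=5*4=20


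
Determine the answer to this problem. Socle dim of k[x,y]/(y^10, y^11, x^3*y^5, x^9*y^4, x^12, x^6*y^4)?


Socle = ann(m) = span of standard monomials u with x*u, y*u in I (staircase corners).
Redundant generators: y^11, x^9*y^4
Minimal generators: x^12, x^6*y^4, x^3*y^5, y^10
Corners: x^2y^9, x^5y^4, x^11y^3
Socle dim=3


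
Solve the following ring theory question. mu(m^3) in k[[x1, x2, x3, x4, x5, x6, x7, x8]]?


C(n+d-1,d)=C(10,3)=120


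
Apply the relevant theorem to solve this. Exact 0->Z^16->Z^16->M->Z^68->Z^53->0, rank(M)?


Alt sum=0:
(-1)^0*16 + (-1)^1*16 + (-1)^2*? + (-1)^3*68 + (-1)^4*53=0
rank(M)=15


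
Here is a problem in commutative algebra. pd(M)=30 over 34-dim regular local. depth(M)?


pd+depth=depth(R)=34
depth=34-30=4


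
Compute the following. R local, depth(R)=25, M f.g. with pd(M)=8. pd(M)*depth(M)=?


pd+depth=25
depth=25-8=17
pd*depth=8*17=136


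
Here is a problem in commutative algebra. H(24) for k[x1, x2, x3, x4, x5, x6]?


C(d+n-1,n-1)=C(29,5)=118755


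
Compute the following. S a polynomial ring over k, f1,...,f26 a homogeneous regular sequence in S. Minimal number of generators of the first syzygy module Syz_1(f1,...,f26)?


Regular sequence => Koszul complex is the minimal free resolution.
Syz_1 minimally generated by Koszul relations f_i*e_j - f_j*e_i (i<j): mu(Syz_1) = beta_2 = C(m,2) = m(m-1)/2
m=26
26*25/2 = 325


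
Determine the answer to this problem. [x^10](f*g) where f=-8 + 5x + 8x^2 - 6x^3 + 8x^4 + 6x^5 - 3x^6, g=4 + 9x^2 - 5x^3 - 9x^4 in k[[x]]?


[x^10] = sum a_i*b_j, i+j=10
  -3*-9=27
Sum=27


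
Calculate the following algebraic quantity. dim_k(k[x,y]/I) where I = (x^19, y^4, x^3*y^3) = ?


k[x,y]/I, I = (x^19, y^4, x^3*y^3)
Rect: 19x4=76. Corner: (19-3)x(4-3)=16.
dim = 76-16 = 60


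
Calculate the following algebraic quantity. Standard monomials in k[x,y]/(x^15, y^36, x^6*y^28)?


k[x,y]/I, I = (x^15, y^36, x^6*y^28)
Rect: 15x36=540. Corner: (15-6)x(36-28)=72.
dim = 540-72 = 468


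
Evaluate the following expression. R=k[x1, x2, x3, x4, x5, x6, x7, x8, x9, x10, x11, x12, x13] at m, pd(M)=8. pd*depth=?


pd+depth=13
depth=13-8=5
pd*depth=8*5=40


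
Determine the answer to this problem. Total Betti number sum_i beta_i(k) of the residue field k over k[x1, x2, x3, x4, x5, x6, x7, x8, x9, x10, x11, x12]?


Koszul resolution: beta_i(k)=C(n,i), n=12
sum_i C(12,i) = 2^12 = 4096


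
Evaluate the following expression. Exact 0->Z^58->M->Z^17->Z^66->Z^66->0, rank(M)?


Alt sum=0:
(-1)^0*58 + (-1)^1*? + (-1)^2*17 + (-1)^3*66 + (-1)^4*66=0
rank(M)=75


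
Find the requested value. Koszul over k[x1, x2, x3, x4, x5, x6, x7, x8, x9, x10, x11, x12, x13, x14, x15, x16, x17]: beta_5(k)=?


C(n,i)=C(17,5)=6188


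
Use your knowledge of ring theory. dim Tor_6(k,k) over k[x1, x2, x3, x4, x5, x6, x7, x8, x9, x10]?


Koszul: C(n,i)=C(10,6)=210


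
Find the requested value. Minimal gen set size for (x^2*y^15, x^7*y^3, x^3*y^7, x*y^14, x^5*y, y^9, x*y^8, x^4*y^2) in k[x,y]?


Remove redundant (divisible by others).
x*y^14 redundant.
x^2*y^15 redundant.
x^7*y^3 redundant.
Min: x^5*y, x^4*y^2, x^3*y^7, x*y^8, y^9
Count=5


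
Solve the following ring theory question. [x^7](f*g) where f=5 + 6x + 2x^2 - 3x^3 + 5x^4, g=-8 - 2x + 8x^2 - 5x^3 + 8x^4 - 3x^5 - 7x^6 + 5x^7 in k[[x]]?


[x^7] = sum a_i*b_j, i+j=7
  5*5=25
  6*-7=-42
  2*-3=-6
  -3*8=-24
  5*-5=-25
Sum=-72


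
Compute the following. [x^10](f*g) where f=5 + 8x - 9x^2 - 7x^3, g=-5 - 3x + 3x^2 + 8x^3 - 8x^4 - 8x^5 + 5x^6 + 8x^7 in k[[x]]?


[x^10] = sum a_i*b_j, i+j=10
  -7*8=-56
Sum=-56


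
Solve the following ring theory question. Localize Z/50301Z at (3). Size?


3-primary part: 50301=3^7*23
Size=3^7=2187


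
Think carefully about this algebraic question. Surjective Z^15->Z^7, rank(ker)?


rank(ker) = 15-7 = 8


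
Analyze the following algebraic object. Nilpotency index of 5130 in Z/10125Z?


5130^k mod 10125:
k=1: 5130
k=2: 2025
k=3: 0
First zero at k = 3


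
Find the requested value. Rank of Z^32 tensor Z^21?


rank(M(x)N) = rank(M)*rank(N)
32*21 = 672


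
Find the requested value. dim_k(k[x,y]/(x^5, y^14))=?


Basis: x^i*y^j, i<5, j<14
5*14=70


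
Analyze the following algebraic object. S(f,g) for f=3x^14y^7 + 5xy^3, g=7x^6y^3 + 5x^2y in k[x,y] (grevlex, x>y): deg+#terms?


LT(f)=3x^14y^7, LT(g)=7x^6y^3
lcm(LM)=x^14y^7
S(f,g) (scaled by 21 to clear denominators) = 7*f - 3x^8y^4*g = -15x^10y^5 + 35xy^3
2 terms, deg 15.
15+2=17


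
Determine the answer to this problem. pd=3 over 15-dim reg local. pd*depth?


pd+depth=15
depth=15-3=12
pd*depth=3*12=36


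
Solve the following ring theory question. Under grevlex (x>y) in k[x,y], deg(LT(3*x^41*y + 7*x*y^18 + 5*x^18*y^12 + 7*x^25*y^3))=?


LT: 3*x^41*y
deg_x=41, deg_y=1
Total=41+1=42


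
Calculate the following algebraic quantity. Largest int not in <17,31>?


gcd(17,31)=1 => F=ab-a-b=17*31-17-31=527-48=479


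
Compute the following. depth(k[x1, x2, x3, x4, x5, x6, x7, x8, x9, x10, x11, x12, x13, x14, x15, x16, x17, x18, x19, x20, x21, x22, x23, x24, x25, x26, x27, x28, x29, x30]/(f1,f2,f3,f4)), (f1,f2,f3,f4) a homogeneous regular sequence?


depth(R)=30
depth(R/I)=30-4=26


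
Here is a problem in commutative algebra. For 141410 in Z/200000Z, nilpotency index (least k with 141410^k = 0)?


141410^k mod 200000:
k=1: 141410
k=2: 188100
k=3: 21000
k=4: 10000
k=5: 100000
k=6: 0
First zero at k = 6


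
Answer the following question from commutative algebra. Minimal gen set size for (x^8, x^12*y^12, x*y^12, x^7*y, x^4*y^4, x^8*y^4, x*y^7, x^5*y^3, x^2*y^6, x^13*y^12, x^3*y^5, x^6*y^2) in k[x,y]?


Remove redundant (divisible by others).
x*y^12 redundant.
x^13*y^12 redundant.
x^8*y^4 redundant.
x^12*y^12 redundant.
Min: x^8, x^7*y, x^6*y^2, x^5*y^3, x^4*y^4, x^3*y^5, x^2*y^6, x*y^7
Count=8


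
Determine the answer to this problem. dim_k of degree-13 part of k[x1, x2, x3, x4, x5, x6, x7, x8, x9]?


C(d+n-1,n-1)=C(21,8)=203490


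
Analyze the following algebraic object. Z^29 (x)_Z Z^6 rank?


rank(M(x)N) = rank(M)*rank(N)
29*6 = 174


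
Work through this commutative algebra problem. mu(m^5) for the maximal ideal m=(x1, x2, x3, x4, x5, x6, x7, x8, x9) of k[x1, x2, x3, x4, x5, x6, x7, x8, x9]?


Graded Nakayama: mu(m^d) = dim_k (m^d/m^(d+1)) = #degree-5 monomials in 9 vars
C(n+d-1,d)=C(13,5)=1287


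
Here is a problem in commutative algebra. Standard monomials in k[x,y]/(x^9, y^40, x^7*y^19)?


k[x,y]/I, I = (x^9, y^40, x^7*y^19)
Rect: 9x40=360. Corner: (9-7)x(40-19)=42.
dim = 360-42 = 318


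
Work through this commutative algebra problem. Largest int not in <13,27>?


gcd(13,27)=1 => F=ab-a-b=13*27-13-27=351-40=311


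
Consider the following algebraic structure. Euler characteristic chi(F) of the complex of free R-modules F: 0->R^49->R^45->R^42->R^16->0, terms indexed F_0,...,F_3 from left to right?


chi = sum (-1)^i * rank:
(-1)^0*49=49
(-1)^1*45=-45
(-1)^2*42=42
(-1)^3*16=-16
chi=30


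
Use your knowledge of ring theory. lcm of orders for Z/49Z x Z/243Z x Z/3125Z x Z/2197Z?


Exponent = lcm of the cyclic orders; pairwise coprime => product.
7^2*3^5*5^5*13^3=49*243*3125*2197=81748996875


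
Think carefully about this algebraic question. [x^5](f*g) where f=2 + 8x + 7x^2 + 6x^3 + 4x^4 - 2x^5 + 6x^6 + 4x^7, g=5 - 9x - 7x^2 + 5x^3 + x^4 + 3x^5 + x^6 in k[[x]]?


[x^5] = sum a_i*b_j, i+j=5
  2*3=6
  8*1=8
  7*5=35
  6*-7=-42
  4*-9=-36
  -2*5=-10
Sum=-39


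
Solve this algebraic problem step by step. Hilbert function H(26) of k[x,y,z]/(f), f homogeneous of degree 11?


C(28,2)-C(17,2)=378-136=242


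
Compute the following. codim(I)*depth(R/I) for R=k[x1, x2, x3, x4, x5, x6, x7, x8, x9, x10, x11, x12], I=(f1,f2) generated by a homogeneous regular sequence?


codim=2, depth=dim(R/I)=12-2=10
Product=2*10=20


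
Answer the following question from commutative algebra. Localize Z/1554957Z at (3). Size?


3-primary part: 1554957=3^9*79
Size=3^9=19683


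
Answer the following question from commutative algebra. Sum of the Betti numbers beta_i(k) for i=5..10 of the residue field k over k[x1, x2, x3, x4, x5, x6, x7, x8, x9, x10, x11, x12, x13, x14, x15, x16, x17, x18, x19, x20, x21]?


Koszul resolution: beta_i(k)=C(n,i), n=21
C(21,5)=20349, C(21,6)=54264, C(21,7)=116280, C(21,8)=203490, C(21,9)=293930, C(21,10)=352716
Sum=1041029


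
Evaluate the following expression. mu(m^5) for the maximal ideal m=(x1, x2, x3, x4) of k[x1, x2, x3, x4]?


Graded Nakayama: mu(m^d) = dim_k (m^d/m^(d+1)) = #degree-5 monomials in 4 vars
C(n+d-1,d)=C(8,5)=56


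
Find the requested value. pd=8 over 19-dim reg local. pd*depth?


pd+depth=19
depth=19-8=11
pd*depth=8*11=88


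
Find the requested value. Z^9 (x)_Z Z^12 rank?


rank(M(x)N) = rank(M)*rank(N)
9*12 = 108


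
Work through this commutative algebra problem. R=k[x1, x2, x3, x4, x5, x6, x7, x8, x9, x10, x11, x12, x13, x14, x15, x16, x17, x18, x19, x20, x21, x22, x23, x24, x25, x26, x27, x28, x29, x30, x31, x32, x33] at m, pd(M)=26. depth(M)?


pd+depth=depth(R)=33
depth=33-26=7


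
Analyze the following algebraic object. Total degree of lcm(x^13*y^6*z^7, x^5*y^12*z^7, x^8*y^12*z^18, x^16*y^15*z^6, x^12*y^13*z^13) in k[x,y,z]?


lcm = componentwise max:
x: max(13,5,8,16,12)=16
y: max(6,12,12,15,13)=15
z: max(7,7,18,6,13)=18
Total=16+15+18=49


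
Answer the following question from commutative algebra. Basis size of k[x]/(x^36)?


Basis: 1,x,...,x^35
dim=36


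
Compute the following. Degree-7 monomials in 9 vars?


C(d+n-1,n-1)=C(15,8)=6435


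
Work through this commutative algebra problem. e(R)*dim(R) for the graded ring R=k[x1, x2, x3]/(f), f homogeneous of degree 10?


e(R)=deg(f)=10, dim(R)=3-1=2
e*dim=10*2=20


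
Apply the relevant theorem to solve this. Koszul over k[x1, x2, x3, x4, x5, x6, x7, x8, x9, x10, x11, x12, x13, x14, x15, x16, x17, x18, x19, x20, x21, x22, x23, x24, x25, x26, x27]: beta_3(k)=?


C(n,i)=C(27,3)=2925


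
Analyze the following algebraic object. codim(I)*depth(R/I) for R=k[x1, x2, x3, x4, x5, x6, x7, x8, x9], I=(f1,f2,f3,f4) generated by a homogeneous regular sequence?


codim=4, depth=dim(R/I)=9-4=5
Product=4*5=20


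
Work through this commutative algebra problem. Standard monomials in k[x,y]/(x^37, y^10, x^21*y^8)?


k[x,y]/I, I = (x^37, y^10, x^21*y^8)
Rect: 37x10=370. Corner: (37-21)x(10-8)=32.
dim = 370-32 = 338


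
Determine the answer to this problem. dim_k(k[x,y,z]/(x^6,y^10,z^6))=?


Basis: x^iy^jz^k, i<6,j<10,k<6
6*10*6=360


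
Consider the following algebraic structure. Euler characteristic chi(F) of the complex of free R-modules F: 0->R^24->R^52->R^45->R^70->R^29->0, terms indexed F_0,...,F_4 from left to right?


chi = sum (-1)^i * rank:
(-1)^0*24=24
(-1)^1*52=-52
(-1)^2*45=45
(-1)^3*70=-70
(-1)^4*29=29
chi=-24


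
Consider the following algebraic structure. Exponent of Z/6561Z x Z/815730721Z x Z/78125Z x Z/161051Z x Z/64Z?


Exponent = lcm of the cyclic orders; pairwise coprime => product.
3^8*13^8*5^7*11^5*2^6=6561*815730721*78125*161051*64=4309732217048627655000000


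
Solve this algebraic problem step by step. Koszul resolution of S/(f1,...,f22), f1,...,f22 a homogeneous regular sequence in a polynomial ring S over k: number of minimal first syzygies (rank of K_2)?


Regular sequence => Koszul complex is the minimal free resolution.
Syz_1 minimally generated by Koszul relations f_i*e_j - f_j*e_i (i<j): mu(Syz_1) = beta_2 = C(m,2) = m(m-1)/2
m=22
22*21/2 = 231


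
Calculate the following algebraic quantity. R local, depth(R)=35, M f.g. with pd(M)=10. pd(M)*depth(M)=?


pd+depth=35
depth=35-10=25
pd*depth=10*25=250


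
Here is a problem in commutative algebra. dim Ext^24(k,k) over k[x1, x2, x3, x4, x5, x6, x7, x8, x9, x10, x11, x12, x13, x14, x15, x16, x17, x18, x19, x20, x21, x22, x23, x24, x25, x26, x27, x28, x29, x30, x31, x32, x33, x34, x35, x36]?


C(n,i)=C(36,24)=1251677700


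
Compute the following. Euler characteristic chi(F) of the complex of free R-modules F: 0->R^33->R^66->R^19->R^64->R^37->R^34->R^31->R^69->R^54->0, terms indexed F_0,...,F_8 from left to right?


chi = sum (-1)^i * rank:
(-1)^0*33=33
(-1)^1*66=-66
(-1)^2*19=19
(-1)^3*64=-64
(-1)^4*37=37
(-1)^5*34=-34
(-1)^6*31=31
(-1)^7*69=-69
(-1)^8*54=54
chi=-59


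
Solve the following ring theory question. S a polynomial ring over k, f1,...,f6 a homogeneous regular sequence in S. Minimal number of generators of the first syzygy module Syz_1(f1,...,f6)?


Regular sequence => Koszul complex is the minimal free resolution.
Syz_1 minimally generated by Koszul relations f_i*e_j - f_j*e_i (i<j): mu(Syz_1) = beta_2 = C(m,2) = m(m-1)/2
m=6
6*5/2 = 15


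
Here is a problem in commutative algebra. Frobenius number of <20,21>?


gcd(20,21)=1 => F=ab-a-b=20*21-20-21=420-41=379


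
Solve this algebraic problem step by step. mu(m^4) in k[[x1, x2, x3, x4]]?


C(n+d-1,d)=C(7,4)=35


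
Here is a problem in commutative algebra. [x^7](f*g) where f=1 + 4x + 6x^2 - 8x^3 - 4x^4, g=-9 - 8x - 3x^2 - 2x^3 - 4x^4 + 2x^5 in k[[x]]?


[x^7] = sum a_i*b_j, i+j=7
  6*2=12
  -8*-4=32
  -4*-2=8
Sum=52


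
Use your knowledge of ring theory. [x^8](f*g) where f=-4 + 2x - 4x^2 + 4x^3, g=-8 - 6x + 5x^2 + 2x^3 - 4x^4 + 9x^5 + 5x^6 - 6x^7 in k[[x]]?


[x^8] = sum a_i*b_j, i+j=8
  2*-6=-12
  -4*5=-20
  4*9=36
Sum=4


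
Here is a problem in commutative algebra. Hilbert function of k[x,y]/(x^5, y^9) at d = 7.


k[x,y], I = (x^5, y^9), d = 7
Need i < 5 and d-i < 9.
Range: 0 <= i <= 4.
H(7) = 5


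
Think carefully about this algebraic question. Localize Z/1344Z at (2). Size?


2-primary part: 1344=2^6*21
Size=2^6=64


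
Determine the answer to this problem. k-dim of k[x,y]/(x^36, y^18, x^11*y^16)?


k[x,y]/I, I = (x^36, y^18, x^11*y^16)
Rect: 36x18=648. Corner: (36-11)x(18-16)=50.
dim = 648-50 = 598


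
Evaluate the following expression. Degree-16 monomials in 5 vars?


C(d+n-1,n-1)=C(20,4)=4845


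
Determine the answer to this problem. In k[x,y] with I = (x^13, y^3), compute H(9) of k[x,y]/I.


k[x,y], I = (x^13, y^3), d = 9
Need i < 13 and d-i < 3.
Range: 7 <= i <= 9.
H(9) = 3


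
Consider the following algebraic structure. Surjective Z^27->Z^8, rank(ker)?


rank(ker) = 27-8 = 19


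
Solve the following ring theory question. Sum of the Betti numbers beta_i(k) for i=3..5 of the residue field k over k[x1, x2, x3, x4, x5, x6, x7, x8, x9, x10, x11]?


Koszul resolution: beta_i(k)=C(n,i), n=11
C(11,3)=165, C(11,4)=330, C(11,5)=462
Sum=957


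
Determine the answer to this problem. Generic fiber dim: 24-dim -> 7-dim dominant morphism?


dim(fiber)=dim(X)-dim(Y)=24-7=17


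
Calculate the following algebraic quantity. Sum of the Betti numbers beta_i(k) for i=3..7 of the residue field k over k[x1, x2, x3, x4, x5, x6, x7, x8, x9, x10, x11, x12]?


Koszul resolution: beta_i(k)=C(n,i), n=12
C(12,3)=220, C(12,4)=495, C(12,5)=792, C(12,6)=924, C(12,7)=792
Sum=3223


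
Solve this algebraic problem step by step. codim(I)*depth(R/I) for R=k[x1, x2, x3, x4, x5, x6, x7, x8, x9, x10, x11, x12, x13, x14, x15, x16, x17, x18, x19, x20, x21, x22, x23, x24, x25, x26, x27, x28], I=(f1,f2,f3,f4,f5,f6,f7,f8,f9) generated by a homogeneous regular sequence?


codim=9, depth=dim(R/I)=28-9=19
Product=9*19=171


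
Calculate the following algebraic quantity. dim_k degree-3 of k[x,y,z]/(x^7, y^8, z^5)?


Need i<7, j<8, k<5 with i+j+k=3.
For each i, j ranges over max(0,3-i-4)..min(7,3-i):
  i=0: j in [0,3] -> 4
  i=1: j in [0,2] -> 3
  i=2: j in [0,1] -> 2
  i=3: j in [0,0] -> 1
H(3) = 4+3+2+1 = 10


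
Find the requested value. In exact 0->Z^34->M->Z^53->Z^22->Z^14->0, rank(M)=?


Alt sum=0:
(-1)^0*34 + (-1)^1*? + (-1)^2*53 + (-1)^3*22 + (-1)^4*14=0
rank(M)=79


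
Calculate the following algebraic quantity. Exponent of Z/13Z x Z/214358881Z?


Exponent = lcm of the cyclic orders; pairwise coprime => product.
13^1*11^8=13*214358881=2786665453


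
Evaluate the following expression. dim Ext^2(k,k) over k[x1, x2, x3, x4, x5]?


C(n,i)=C(5,2)=10


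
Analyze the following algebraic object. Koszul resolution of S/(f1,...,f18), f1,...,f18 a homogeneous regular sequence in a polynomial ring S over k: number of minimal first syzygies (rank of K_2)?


Regular sequence => Koszul complex is the minimal free resolution.
Syz_1 minimally generated by Koszul relations f_i*e_j - f_j*e_i (i<j): mu(Syz_1) = beta_2 = C(m,2) = m(m-1)/2
m=18
18*17/2 = 153


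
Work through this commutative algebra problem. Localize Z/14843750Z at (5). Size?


5-primary part: 14843750=5^8*38
Size=5^8=390625


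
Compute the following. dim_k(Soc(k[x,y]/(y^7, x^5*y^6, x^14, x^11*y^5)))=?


Socle = ann(m) = span of standard monomials u with x*u, y*u in I (staircase corners).
Minimal generators: x^14, x^11*y^5, x^5*y^6, y^7
Corners: x^4y^6, x^10y^5, x^13y^4
Socle dim=3


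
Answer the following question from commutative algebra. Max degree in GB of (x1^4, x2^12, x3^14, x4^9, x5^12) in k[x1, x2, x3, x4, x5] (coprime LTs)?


Pure powers, coprime LTs => already GB.
Degrees: 4, 12, 14, 9, 12
Max=14


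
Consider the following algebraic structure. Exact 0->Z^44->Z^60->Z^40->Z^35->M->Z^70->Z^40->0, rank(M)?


Alt sum=0:
(-1)^0*44 + (-1)^1*60 + (-1)^2*40 + (-1)^3*35 + (-1)^4*? + (-1)^5*70 + (-1)^6*40=0
rank(M)=41


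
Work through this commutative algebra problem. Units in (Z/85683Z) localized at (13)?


Local ring = Z/28561Z.
phi(28561) = 13^3*(13-1) = 26364


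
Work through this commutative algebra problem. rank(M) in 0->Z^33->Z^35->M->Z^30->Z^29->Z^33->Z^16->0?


Alt sum=0:
(-1)^0*33 + (-1)^1*35 + (-1)^2*? + (-1)^3*30 + (-1)^4*29 + (-1)^5*33 + (-1)^6*16=0
rank(M)=20


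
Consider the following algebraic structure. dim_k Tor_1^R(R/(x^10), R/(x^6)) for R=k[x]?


Tor_1(R/I,R/J)=(I cap J)/IJ=(x^10)/(x^16)
dim=16-10=min(10,6)=6


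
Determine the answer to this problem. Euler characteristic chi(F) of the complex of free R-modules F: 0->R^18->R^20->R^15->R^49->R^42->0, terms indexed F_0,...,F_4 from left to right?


chi = sum (-1)^i * rank:
(-1)^0*18=18
(-1)^1*20=-20
(-1)^2*15=15
(-1)^3*49=-49
(-1)^4*42=42
chi=6


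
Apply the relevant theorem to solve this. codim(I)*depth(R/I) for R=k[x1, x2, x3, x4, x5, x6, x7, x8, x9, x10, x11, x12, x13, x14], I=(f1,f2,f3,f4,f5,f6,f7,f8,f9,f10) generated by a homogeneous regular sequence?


codim=10, depth=dim(R/I)=14-10=4
Product=10*4=40


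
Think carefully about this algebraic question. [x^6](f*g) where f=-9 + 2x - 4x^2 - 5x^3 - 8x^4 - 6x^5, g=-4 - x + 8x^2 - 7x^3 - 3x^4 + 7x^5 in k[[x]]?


[x^6] = sum a_i*b_j, i+j=6
  2*7=14
  -4*-3=12
  -5*-7=35
  -8*8=-64
  -6*-1=6
Sum=3


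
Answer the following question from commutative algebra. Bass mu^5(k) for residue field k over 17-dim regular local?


C(n,i)=C(17,5)=6188


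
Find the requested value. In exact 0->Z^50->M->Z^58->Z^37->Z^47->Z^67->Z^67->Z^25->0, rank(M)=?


Alt sum=0:
(-1)^0*50 + (-1)^1*? + (-1)^2*58 + (-1)^3*37 + (-1)^4*47 + (-1)^5*67 + (-1)^6*67 + (-1)^7*25=0
rank(M)=93


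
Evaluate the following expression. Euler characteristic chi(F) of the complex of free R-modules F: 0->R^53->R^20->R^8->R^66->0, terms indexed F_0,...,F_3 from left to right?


chi = sum (-1)^i * rank:
(-1)^0*53=53
(-1)^1*20=-20
(-1)^2*8=8
(-1)^3*66=-66
chi=-25


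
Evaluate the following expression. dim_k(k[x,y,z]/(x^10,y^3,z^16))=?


Basis: x^iy^jz^k, i<10,j<3,k<16
10*3*16=480


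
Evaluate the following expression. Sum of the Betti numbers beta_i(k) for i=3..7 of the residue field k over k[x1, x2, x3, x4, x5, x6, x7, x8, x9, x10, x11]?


Koszul resolution: beta_i(k)=C(n,i), n=11
C(11,3)=165, C(11,4)=330, C(11,5)=462, C(11,6)=462, C(11,7)=330
Sum=1749


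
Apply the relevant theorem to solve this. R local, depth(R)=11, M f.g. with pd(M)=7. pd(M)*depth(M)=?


pd+depth=11
depth=11-7=4
pd*depth=7*4=28


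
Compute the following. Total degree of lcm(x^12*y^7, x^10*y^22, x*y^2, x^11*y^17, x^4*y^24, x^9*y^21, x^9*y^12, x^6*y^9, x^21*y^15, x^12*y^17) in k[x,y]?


lcm = componentwise max:
x: max(12,10,1,11,4,9,9,6,21,12)=21
y: max(7,22,2,17,24,21,12,9,15,17)=24
Total=21+24=45


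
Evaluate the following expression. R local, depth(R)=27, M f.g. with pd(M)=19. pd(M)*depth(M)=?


pd+depth=27
depth=27-19=8
pd*depth=19*8=152


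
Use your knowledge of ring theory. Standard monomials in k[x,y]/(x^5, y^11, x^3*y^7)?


k[x,y]/I, I = (x^5, y^11, x^3*y^7)
Rect: 5x11=55. Corner: (5-3)x(11-7)=8.
dim = 55-8 = 47


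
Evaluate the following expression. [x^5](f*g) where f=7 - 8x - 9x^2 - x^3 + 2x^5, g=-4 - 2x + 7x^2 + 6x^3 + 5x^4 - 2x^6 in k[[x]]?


[x^5] = sum a_i*b_j, i+j=5
  -8*5=-40
  -9*6=-54
  -1*7=-7
  2*-4=-8
Sum=-109


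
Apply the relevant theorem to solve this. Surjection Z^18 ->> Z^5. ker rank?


rank(ker) = 18-5 = 13


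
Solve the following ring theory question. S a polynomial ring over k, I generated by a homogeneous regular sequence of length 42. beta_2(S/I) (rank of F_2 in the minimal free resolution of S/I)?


Regular sequence => Koszul complex is the minimal free resolution.
Syz_1 minimally generated by Koszul relations f_i*e_j - f_j*e_i (i<j): mu(Syz_1) = beta_2 = C(m,2) = m(m-1)/2
m=42
42*41/2 = 861


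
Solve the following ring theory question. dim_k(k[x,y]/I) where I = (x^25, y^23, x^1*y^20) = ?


k[x,y]/I, I = (x^25, y^23, x^1*y^20)
Rect: 25x23=575. Corner: (25-1)x(23-20)=72.
dim = 575-72 = 503


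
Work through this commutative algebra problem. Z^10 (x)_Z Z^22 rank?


rank(M(x)N) = rank(M)*rank(N)
10*22 = 220


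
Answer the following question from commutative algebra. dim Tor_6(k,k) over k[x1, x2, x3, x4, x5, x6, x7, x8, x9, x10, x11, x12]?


Koszul: C(n,i)=C(12,6)=924


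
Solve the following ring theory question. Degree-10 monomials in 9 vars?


C(d+n-1,n-1)=C(18,8)=43758


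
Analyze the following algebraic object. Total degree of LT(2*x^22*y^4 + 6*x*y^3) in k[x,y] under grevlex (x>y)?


LT: 2*x^22*y^4
deg_x=22, deg_y=4
Total=22+4=26


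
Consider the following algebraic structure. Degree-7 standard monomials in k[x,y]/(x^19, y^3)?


k[x,y], I = (x^19, y^3), d = 7
Need i < 19 and d-i < 3.
Range: 5 <= i <= 7.
H(7) = 3


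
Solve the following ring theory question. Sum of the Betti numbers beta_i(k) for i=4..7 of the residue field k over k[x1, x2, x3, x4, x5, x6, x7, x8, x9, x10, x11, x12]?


Koszul resolution: beta_i(k)=C(n,i), n=12
C(12,4)=495, C(12,5)=792, C(12,6)=924, C(12,7)=792
Sum=3003


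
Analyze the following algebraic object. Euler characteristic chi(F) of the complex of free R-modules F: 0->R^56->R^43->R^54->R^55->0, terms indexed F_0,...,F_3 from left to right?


chi = sum (-1)^i * rank:
(-1)^0*56=56
(-1)^1*43=-43
(-1)^2*54=54
(-1)^3*55=-55
chi=12


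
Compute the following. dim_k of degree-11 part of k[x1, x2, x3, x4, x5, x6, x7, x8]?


C(d+n-1,n-1)=C(18,7)=31824


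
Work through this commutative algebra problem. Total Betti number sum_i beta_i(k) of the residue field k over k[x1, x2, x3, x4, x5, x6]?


Koszul resolution: beta_i(k)=C(n,i), n=6
sum_i C(6,i) = 2^6 = 64


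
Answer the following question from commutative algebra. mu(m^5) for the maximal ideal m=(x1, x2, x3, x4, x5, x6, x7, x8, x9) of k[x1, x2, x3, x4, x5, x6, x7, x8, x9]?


Graded Nakayama: mu(m^d) = dim_k (m^d/m^(d+1)) = #degree-5 monomials in 9 vars
C(n+d-1,d)=C(13,5)=1287


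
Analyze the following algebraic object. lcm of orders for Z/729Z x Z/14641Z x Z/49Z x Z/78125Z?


Exponent = lcm of the cyclic orders; pairwise coprime => product.
3^6*11^4*7^2*5^7=729*14641*49*78125=40858684453125


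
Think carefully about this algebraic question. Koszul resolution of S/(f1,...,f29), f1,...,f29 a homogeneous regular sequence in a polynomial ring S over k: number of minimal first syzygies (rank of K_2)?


Regular sequence => Koszul complex is the minimal free resolution.
Syz_1 minimally generated by Koszul relations f_i*e_j - f_j*e_i (i<j): mu(Syz_1) = beta_2 = C(m,2) = m(m-1)/2
m=29
29*28/2 = 406


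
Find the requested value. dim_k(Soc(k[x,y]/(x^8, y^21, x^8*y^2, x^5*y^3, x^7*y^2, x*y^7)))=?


Socle = ann(m) = span of standard monomials u with x*u, y*u in I (staircase corners).
Redundant generators: x^8*y^2
Minimal generators: x^8, x^7*y^2, x^5*y^3, x*y^7, y^21
Corners: y^20, x^4y^6, x^6y^2, x^7y
Socle dim=4


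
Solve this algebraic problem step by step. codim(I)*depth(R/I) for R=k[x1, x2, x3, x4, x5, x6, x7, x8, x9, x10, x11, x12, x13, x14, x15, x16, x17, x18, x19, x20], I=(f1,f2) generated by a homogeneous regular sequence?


codim=2, depth=dim(R/I)=20-2=18
Product=2*18=36


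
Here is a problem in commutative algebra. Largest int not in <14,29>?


gcd(14,29)=1 => F=ab-a-b=14*29-14-29=406-43=363


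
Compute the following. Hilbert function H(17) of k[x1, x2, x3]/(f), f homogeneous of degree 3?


C(19,2)-C(16,2)=171-120=51


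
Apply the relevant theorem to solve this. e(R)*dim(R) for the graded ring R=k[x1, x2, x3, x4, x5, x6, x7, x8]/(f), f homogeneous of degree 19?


e(R)=deg(f)=19, dim(R)=8-1=7
e*dim=19*7=133


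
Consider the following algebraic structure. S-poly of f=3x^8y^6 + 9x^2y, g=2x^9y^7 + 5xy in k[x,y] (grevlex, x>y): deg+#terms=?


LT(f)=3x^8y^6, LT(g)=2x^9y^7
lcm(LM)=x^9y^7
S(f,g) (scaled by 6 to clear denominators) = 2xy*f - 3*g = 18x^3y^2 - 15xy
2 terms, deg 5.
5+2=7


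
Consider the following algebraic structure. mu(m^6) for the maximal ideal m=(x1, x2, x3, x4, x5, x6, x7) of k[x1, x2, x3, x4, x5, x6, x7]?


Graded Nakayama: mu(m^d) = dim_k (m^d/m^(d+1)) = #degree-6 monomials in 7 vars
C(n+d-1,d)=C(12,6)=924


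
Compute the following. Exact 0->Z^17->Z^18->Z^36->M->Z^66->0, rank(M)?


Alt sum=0:
(-1)^0*17 + (-1)^1*18 + (-1)^2*36 + (-1)^3*? + (-1)^4*66=0
rank(M)=101


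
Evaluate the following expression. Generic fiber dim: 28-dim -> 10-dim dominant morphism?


dim(fiber)=dim(X)-dim(Y)=28-10=18


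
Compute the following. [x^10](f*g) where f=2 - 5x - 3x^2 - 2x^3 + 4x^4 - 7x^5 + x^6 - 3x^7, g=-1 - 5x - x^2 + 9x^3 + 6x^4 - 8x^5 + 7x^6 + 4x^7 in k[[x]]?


[x^10] = sum a_i*b_j, i+j=10
  -2*4=-8
  4*7=28
  -7*-8=56
  1*6=6
  -3*9=-27
Sum=55


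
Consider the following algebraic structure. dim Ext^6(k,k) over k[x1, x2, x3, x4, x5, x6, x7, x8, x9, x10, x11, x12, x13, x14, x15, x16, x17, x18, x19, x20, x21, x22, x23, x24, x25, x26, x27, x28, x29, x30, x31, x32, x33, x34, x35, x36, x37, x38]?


C(n,i)=C(38,6)=2760681


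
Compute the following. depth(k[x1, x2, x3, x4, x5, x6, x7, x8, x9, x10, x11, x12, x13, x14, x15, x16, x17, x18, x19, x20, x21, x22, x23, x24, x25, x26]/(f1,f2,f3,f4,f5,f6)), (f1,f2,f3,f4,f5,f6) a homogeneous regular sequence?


depth(R)=26
depth(R/I)=26-6=20


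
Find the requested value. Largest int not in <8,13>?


gcd(8,13)=1 => F=ab-a-b=8*13-8-13=104-21=83


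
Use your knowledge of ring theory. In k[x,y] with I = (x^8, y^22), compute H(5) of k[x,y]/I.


k[x,y], I = (x^8, y^22), d = 5
Need i < 8 and d-i < 22.
Range: 0 <= i <= 5.
H(5) = 6


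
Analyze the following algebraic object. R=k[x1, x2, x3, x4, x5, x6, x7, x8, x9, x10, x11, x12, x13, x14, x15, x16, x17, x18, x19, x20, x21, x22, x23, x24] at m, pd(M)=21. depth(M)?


pd+depth=depth(R)=24
depth=24-21=3


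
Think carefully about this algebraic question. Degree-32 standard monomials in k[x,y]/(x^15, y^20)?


k[x,y], I = (x^15, y^20), d = 32
Need i < 15 and d-i < 20.
Range: 13 <= i <= 14.
H(32) = 2


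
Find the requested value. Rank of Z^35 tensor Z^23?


rank(M(x)N) = rank(M)*rank(N)
35*23 = 805


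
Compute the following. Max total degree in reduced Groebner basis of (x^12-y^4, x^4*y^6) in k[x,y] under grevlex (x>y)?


LT(f1)=x^12, LT(f2)=x^4y^6, lcm=x^12y^6
S(f1,f2) = y^6*f1 - x^8*f2 = -y^10
Reduced GB = {f1, f2, y^10}; degrees 12, 10, 10
Max = 12


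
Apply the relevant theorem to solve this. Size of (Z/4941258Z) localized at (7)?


7-primary part: 4941258=7^7*6
Size=7^7=823543


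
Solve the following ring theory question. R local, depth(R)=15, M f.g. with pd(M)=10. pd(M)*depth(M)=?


pd+depth=15
depth=15-10=5
pd*depth=10*5=50


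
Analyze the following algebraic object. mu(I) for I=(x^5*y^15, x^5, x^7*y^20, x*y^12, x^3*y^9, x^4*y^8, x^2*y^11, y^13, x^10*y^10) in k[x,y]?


Remove redundant (divisible by others).
x^7*y^20 redundant.
x^10*y^10 redundant.
x^5*y^15 redundant.
Min: x^5, x^4*y^8, x^3*y^9, x^2*y^11, x*y^12, y^13
Count=6


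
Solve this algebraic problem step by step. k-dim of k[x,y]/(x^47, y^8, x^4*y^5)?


k[x,y]/I, I = (x^47, y^8, x^4*y^5)
Rect: 47x8=376. Corner: (47-4)x(8-5)=129.
dim = 376-129 = 247


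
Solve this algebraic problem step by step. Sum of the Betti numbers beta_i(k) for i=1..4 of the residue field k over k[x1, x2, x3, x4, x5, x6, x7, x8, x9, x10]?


Koszul resolution: beta_i(k)=C(n,i), n=10
C(10,1)=10, C(10,2)=45, C(10,3)=120, C(10,4)=210
Sum=385


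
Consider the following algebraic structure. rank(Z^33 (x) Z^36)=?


rank(M(x)N) = rank(M)*rank(N)
33*36 = 1188


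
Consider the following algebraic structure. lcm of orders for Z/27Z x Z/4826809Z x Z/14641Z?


Exponent = lcm of the cyclic orders; pairwise coprime => product.
3^3*13^6*11^4=27*4826809*14641=1908071385363


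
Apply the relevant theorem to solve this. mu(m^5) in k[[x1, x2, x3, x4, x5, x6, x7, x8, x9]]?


C(n+d-1,d)=C(13,5)=1287


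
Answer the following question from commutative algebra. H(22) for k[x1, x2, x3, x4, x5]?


C(d+n-1,n-1)=C(26,4)=14950


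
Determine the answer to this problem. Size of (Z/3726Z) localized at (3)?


3-primary part: 3726=3^4*46
Size=3^4=81


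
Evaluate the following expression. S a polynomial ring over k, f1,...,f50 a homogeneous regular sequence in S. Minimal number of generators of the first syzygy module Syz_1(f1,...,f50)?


Regular sequence => Koszul complex is the minimal free resolution.
Syz_1 minimally generated by Koszul relations f_i*e_j - f_j*e_i (i<j): mu(Syz_1) = beta_2 = C(m,2) = m(m-1)/2
m=50
50*49/2 = 1225


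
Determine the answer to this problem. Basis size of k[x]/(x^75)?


Basis: 1,x,...,x^74
dim=75


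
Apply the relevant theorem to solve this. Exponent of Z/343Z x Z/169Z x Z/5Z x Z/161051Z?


Exponent = lcm of the cyclic orders; pairwise coprime => product.
7^3*13^2*5^1*11^5=343*169*5*161051=46678216585


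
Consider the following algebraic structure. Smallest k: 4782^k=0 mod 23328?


4782^k mod 23328:
k=1: 4782
k=2: 6084
k=3: 3672
k=4: 16848
k=5: 15552
k=6: 0
First zero at k = 6


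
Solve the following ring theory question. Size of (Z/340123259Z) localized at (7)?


7-primary part: 340123259=7^8*59
Size=7^8=5764801


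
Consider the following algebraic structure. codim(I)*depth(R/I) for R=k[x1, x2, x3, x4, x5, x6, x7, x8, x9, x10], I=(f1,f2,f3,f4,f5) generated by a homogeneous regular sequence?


codim=5, depth=dim(R/I)=10-5=5
Product=5*5=25


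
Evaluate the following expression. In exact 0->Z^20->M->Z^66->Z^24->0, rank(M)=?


Alt sum=0:
(-1)^0*20 + (-1)^1*? + (-1)^2*66 + (-1)^3*24=0
rank(M)=62


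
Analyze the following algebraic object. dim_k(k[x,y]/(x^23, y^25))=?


Basis: x^i*y^j, i<23, j<25
23*25=575


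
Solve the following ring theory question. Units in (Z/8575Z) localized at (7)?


Local ring = Z/343Z.
phi(343) = 7^2*(7-1) = 294


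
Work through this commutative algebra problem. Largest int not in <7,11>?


gcd(7,11)=1 => F=ab-a-b=7*11-7-11=77-18=59


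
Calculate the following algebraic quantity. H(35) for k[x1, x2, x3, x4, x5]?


C(d+n-1,n-1)=C(39,4)=82251


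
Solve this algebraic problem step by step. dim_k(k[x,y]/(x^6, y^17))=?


Basis: x^i*y^j, i<6, j<17
6*17=102


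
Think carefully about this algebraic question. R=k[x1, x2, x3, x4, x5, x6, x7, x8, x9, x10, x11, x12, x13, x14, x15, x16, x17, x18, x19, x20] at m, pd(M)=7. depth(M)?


pd+depth=depth(R)=20
depth=20-7=13


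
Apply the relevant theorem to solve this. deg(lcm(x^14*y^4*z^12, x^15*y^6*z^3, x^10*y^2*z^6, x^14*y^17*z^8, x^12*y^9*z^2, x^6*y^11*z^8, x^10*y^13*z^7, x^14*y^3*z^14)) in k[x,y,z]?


lcm = componentwise max:
x: max(14,15,10,14,12,6,10,14)=15
y: max(4,6,2,17,9,11,13,3)=17
z: max(12,3,6,8,2,8,7,14)=14
Total=15+17+14=46


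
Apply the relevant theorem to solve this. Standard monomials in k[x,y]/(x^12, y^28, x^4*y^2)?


k[x,y]/I, I = (x^12, y^28, x^4*y^2)
Rect: 12x28=336. Corner: (12-4)x(28-2)=208.
dim = 336-208 = 128


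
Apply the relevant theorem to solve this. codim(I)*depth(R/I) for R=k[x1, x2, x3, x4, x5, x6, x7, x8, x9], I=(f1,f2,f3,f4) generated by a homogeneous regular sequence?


codim=4, depth=dim(R/I)=9-4=5
Product=4*5=20


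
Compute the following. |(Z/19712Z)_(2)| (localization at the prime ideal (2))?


2-primary part: 19712=2^8*77
Size=2^8=256


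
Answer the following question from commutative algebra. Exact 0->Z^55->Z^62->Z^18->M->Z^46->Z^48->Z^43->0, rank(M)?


Alt sum=0:
(-1)^0*55 + (-1)^1*62 + (-1)^2*18 + (-1)^3*? + (-1)^4*46 + (-1)^5*48 + (-1)^6*43=0
rank(M)=52


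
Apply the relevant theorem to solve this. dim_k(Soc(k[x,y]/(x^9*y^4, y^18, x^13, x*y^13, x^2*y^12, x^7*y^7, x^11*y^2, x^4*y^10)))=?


Socle = ann(m) = span of standard monomials u with x*u, y*u in I (staircase corners).
Minimal generators: x^13, x^11*y^2, x^9*y^4, x^7*y^7, x^4*y^10, x^2*y^12, x*y^13, y^18
Corners: y^17, xy^12, x^3y^11, x^6y^9, x^8y^6, x^10y^3, x^12y
Socle dim=7


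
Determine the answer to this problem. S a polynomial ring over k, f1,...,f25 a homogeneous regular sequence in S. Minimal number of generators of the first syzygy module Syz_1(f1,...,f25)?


Regular sequence => Koszul complex is the minimal free resolution.
Syz_1 minimally generated by Koszul relations f_i*e_j - f_j*e_i (i<j): mu(Syz_1) = beta_2 = C(m,2) = m(m-1)/2
m=25
25*24/2 = 300


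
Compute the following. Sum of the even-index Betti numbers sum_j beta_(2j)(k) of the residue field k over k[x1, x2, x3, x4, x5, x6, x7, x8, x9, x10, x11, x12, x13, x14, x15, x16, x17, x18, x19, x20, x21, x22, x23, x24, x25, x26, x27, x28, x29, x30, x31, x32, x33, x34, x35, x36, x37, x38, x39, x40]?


Koszul resolution: beta_i(k)=C(n,i), n=40
sum_even C(40,i) = 2^(n-1) = 2^39 = 549755813888


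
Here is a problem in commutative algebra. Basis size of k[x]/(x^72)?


Basis: 1,x,...,x^71
dim=72


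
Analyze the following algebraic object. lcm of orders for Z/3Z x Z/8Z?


Exponent = lcm of the cyclic orders; pairwise coprime => product.
3^1*2^3=3*8=24


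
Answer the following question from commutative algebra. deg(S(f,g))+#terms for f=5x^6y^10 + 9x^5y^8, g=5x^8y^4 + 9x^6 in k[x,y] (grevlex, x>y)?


LT(f)=5x^6y^10, LT(g)=5x^8y^4
lcm(LM)=x^8y^10
S(f,g) (scaled by 25 to clear denominators) = 5x^2*f - 5y^6*g = 45x^7y^8 - 45x^6y^6
2 terms, deg 15.
15+2=17


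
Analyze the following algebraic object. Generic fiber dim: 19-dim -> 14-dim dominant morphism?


dim(fiber)=dim(X)-dim(Y)=19-14=5


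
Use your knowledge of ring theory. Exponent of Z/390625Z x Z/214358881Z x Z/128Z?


Exponent = lcm of the cyclic orders; pairwise coprime => product.
5^8*11^8*2^7=390625*214358881*128=10717944050000000


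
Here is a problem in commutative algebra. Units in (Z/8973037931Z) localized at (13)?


Local ring = Z/815730721Z.
phi(815730721) = 13^7*(13-1) = 752982204


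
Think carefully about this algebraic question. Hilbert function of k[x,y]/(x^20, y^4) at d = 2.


k[x,y], I = (x^20, y^4), d = 2
Need i < 20 and d-i < 4.
Range: 0 <= i <= 2.
H(2) = 3


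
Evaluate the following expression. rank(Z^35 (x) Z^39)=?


rank(M(x)N) = rank(M)*rank(N)
35*39 = 1365


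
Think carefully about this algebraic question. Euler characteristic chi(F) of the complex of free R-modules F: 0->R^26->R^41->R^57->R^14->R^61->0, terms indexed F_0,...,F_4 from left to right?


chi = sum (-1)^i * rank:
(-1)^0*26=26
(-1)^1*41=-41
(-1)^2*57=57
(-1)^3*14=-14
(-1)^4*61=61
chi=89


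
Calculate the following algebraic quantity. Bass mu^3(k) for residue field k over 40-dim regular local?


C(n,i)=C(40,3)=9880


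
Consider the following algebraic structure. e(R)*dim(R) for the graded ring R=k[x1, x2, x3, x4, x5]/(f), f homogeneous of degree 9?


e(R)=deg(f)=9, dim(R)=5-1=4
e*dim=9*4=36


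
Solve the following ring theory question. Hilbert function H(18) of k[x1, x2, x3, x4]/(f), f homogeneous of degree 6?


C(21,3)-C(15,3)=1330-455=875


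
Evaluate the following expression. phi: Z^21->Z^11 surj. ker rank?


rank(ker) = 21-11 = 10


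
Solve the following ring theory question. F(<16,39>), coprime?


gcd(16,39)=1 => F=ab-a-b=16*39-16-39=624-55=569


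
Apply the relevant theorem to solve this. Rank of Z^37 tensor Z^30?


rank(M(x)N) = rank(M)*rank(N)
37*30 = 1110


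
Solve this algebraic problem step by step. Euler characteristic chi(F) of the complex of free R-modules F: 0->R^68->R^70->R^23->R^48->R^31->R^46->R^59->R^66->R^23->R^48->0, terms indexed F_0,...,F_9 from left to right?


chi = sum (-1)^i * rank:
(-1)^0*68=68
(-1)^1*70=-70
(-1)^2*23=23
(-1)^3*48=-48
(-1)^4*31=31
(-1)^5*46=-46
(-1)^6*59=59
(-1)^7*66=-66
(-1)^8*23=23
(-1)^9*48=-48
chi=-74


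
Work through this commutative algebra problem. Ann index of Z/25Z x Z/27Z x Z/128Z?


Exponent = lcm of the cyclic orders; pairwise coprime => product.
5^2*3^3*2^7=25*27*128=86400


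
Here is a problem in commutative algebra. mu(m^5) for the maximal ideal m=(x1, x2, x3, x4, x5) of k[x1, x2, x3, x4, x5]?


Graded Nakayama: mu(m^d) = dim_k (m^d/m^(d+1)) = #degree-5 monomials in 5 vars
C(n+d-1,d)=C(9,5)=126


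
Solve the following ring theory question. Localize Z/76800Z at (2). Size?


2-primary part: 76800=2^10*75
Size=2^10=1024


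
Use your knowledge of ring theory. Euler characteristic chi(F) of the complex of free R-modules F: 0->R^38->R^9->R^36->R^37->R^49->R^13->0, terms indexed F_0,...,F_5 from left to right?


chi = sum (-1)^i * rank:
(-1)^0*38=38
(-1)^1*9=-9
(-1)^2*36=36
(-1)^3*37=-37
(-1)^4*49=49
(-1)^5*13=-13
chi=64


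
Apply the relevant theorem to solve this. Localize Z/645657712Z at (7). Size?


7-primary part: 645657712=7^9*16
Size=7^9=40353607
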